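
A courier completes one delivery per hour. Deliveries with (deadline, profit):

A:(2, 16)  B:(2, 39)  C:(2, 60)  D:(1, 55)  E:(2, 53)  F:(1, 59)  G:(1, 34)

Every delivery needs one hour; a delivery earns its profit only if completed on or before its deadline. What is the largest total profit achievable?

Take jobs in profit order; each goes to the latest open slot no later than its deadline.
By profit: C(d2,60), F(d1,59), D(d1,55), E(d2,53), B(d2,39), G(d1,34), A(d2,16)
C→slot 2; F→slot 1; D skipped; E skipped; B skipped; G skipped; A skipped.
Profit = 59 + 60 = 119

119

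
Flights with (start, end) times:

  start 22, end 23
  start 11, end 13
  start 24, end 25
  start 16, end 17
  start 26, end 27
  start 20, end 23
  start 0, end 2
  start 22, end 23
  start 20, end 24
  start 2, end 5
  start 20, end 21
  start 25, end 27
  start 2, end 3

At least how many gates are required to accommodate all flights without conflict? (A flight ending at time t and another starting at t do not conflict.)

starts: [0, 2, 2, 11, 16, 20, 20, 20, 22, 22, 24, 25, 26]
ends:   [2, 3, 5, 13, 17, 21, 23, 23, 23, 24, 25, 27, 27]
s0→1 e2→0 s2→1 s2→2 e3→1 e5→0 s11→1 e13→0 s16→1 e17→0 s20→1 s20→2 s20→3 e21→2 s22→3 s22→4  — peak 4.

4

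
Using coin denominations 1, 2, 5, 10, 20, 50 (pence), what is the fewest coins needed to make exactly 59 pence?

Greedy: take as many of the largest coin as possible, then repeat with the remainder.
59 = 1×50 + 1×5 + 2×2
Total coins = 1 + 1 + 2 = 4

4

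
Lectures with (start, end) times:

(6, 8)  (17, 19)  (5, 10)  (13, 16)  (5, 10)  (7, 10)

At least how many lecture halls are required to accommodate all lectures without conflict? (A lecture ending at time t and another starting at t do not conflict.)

4

The answer is the maximum number of intervals overlapping at any instant.
starts: [5, 5, 6, 7, 13, 17]
ends:   [8, 10, 10, 10, 16, 19]
s5→1 s5→2 s6→3 s7→4  — peak 4.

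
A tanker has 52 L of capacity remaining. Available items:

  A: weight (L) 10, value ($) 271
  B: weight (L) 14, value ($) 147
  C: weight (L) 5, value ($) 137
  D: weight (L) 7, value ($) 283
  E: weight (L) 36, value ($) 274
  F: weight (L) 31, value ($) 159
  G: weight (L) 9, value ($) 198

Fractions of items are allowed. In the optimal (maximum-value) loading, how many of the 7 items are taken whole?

Sort by value per unit weight and fill in that order.
Order: D (283/7=40.43) > C (137/5=27.40) > A (271/10=27.10) > G (198/9=22.00) > B (147/14=10.50) > E (274/36=7.61) > F (159/31=5.13)
Fill: take D (7 @ 283) → take C (5 @ 137) → take A (10 @ 271) → take G (9 @ 198) → take B (14 @ 147) → take 7/36 of E → 53.28; 52/52 used.
5 item(s) taken whole; one partial (take 7/36 of E).

5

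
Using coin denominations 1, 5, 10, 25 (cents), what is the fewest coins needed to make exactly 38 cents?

5

Greedy: take as many of the largest coin as possible, then repeat with the remainder.
38 − 1×25→13 − 1×10→3 − 3×1→0
Total coins = 1 + 1 + 3 = 5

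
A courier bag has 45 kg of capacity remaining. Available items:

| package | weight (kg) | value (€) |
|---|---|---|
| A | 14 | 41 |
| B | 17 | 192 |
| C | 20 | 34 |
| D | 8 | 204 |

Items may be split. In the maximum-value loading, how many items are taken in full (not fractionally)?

3

Ratios (sorted): D 25.50, B 11.29, A 2.93, C 1.70
take D (8 @ 204); take B (17 @ 192); take A (14 @ 41); take 6/20 of C → 10.20. Capacity used 45/45.
3 item(s) taken whole; one partial (take 6/20 of C).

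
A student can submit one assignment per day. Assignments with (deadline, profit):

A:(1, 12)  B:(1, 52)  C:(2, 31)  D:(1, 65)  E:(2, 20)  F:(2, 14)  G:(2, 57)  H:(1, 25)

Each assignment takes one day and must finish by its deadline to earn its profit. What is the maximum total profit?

By profit: D(d1,65), G(d2,57), B(d1,52), C(d2,31), H(d1,25), E(d2,20), F(d2,14), A(d1,12)
D→slot 1; G→slot 2; B skipped; C skipped; H skipped; E skipped; F skipped; A skipped.
Profit = 65 + 57 = 122

122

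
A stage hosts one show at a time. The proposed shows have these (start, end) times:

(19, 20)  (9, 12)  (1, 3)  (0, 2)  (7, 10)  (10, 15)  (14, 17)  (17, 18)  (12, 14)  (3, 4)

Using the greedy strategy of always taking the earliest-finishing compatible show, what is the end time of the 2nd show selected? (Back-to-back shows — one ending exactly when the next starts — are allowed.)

By end time: (0,2), (1,3), (3,4), (7,10), (9,12), (12,14), (10,15), (14,17), (17,18), (19,20).
Pick (0,2); next start ≥ 2 → (3,4); next start ≥ 4 → (7,10); next start ≥ 10 → (12,14); next start ≥ 14 → (14,17); next start ≥ 17 → (17,18); next start ≥ 18 → (19,20).
Selected: (0,2) (3,4) (7,10) (12,14) (14,17) (17,18) (19,20)

4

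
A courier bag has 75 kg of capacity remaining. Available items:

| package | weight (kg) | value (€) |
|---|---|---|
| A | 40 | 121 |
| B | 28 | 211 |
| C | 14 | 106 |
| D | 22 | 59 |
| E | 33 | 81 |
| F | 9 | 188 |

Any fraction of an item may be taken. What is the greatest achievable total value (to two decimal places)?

577.60

Sort by value per unit weight and fill in that order.
Ratios (sorted): F 20.89, C 7.57, B 7.54, A 3.02, D 2.68, E 2.45
take F (9 @ 188); take C (14 @ 106); take B (28 @ 211); take 24/40 of A → 72.60. Capacity used 75/75.
Total value = 577.60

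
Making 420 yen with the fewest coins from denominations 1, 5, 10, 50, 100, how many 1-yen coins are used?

420 = 4×100 + 2×10
Count of 1: 0

0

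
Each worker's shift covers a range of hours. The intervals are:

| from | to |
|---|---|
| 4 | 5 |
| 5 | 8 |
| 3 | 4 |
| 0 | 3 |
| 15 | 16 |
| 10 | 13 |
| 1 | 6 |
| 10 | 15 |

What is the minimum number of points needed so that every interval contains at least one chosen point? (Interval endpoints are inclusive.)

Sorted: [0,3] [3,4] [4,5] [1,6] [5,8] [10,13] [10,15] [15,16]
{[0,3],[3,4]} hit by 3; {[4,5],[1,6],[5,8]} hit by 5; {[10,13],[10,15]} hit by 13; {[15,16]} hit by 16.
Points: 3, 5, 13, 16 (4 total).

4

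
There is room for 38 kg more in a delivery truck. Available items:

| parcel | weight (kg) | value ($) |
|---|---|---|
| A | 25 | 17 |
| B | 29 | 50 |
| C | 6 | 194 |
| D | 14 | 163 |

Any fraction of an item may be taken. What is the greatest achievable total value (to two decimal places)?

388.03

Order: C (194/6=32.33) > D (163/14=11.64) > B (50/29=1.72) > A (17/25=0.68)
Fill: take C (6 @ 194) → take D (14 @ 163) → take 18/29 of B → 31.03; 38/38 used.
Total value = 388.03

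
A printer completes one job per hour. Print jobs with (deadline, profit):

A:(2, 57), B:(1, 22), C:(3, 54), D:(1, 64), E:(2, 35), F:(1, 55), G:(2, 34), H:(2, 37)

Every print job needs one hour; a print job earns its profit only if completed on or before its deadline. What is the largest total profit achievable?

175

Profit order: D=64 A=57 F=55 C=54 H=37 E=35 G=34 B=22
Assign: D→slot 1, A→slot 2, F skipped, C→slot 3, H skipped, E skipped, G skipped, B skipped.
Slots: [1:D] [2:A] [3:C]
Profit = 64 + 57 + 54 = 175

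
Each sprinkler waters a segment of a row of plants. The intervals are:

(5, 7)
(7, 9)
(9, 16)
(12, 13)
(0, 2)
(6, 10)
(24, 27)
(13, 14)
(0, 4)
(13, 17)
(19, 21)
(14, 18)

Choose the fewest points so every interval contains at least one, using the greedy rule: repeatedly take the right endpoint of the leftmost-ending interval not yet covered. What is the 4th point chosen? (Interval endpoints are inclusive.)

Sorted: [0,2] [0,4] [5,7] [7,9] [6,10] [12,13] [13,14] [9,16] [13,17] [14,18] [19,21] [24,27]
{[0,2],[0,4]} hit by 2; {[5,7],[7,9],[6,10]} hit by 7; {[12,13],[13,14],[9,16],[13,17]} hit by 13; {[14,18]} hit by 18; {[19,21]} hit by 21; {[24,27]} hit by 27.
Points: 2, 7, 13, 18, 21, 27 (6 total).

18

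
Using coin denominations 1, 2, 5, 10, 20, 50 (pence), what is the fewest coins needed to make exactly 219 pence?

219 = 4×50 + 1×10 + 1×5 + 2×2
Total coins = 4 + 1 + 1 + 2 = 8

8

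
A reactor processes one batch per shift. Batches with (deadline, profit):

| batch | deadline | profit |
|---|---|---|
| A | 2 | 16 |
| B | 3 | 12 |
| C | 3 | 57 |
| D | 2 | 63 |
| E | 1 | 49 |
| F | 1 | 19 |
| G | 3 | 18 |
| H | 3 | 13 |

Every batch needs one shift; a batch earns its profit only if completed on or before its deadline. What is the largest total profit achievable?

Sort by profit descending; place each in the latest free slot ≤ its deadline.
Profit order: D=63 C=57 E=49 F=19 G=18 A=16 H=13 B=12
Assign: D→slot 2, C→slot 3, E→slot 1, F skipped, G skipped, A skipped, H skipped, B skipped.
Slots: [1:E] [2:D] [3:C]
Profit = 49 + 63 + 57 = 169

169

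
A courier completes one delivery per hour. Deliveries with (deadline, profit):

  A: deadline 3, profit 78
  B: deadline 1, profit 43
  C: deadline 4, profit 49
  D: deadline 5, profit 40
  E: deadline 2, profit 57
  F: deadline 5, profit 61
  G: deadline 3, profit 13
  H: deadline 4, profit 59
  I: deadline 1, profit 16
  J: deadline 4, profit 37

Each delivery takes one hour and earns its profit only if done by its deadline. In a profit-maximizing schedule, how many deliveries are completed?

Sort by profit descending; place each in the latest free slot ≤ its deadline.
Profit order: A=78 F=61 H=59 E=57 C=49 B=43 D=40 J=37 I=16 G=13
Assign: A→slot 3, F→slot 5, H→slot 4, E→slot 2, C→slot 1, B skipped, D skipped, J skipped, I skipped, G skipped.
Slots: [1:C] [2:E] [3:A] [4:H] [5:F]
5 of 10 scheduled.

5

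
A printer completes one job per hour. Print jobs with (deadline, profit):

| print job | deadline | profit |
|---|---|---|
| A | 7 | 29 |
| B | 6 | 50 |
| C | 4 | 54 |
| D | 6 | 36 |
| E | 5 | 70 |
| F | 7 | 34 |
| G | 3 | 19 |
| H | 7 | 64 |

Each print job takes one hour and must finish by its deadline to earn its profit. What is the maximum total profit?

337

By profit: E(d5,70), H(d7,64), C(d4,54), B(d6,50), D(d6,36), F(d7,34), A(d7,29), G(d3,19)
E→slot 5; H→slot 7; C→slot 4; B→slot 6; D→slot 3; F→slot 2; A→slot 1; G skipped.
Profit = 29 + 34 + 36 + 54 + 70 + 50 + 64 = 337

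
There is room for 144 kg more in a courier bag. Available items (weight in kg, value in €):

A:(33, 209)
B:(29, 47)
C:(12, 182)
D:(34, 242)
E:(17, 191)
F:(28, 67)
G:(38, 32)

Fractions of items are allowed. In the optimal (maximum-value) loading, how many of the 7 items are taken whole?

Sort by value per unit weight and fill in that order.
Ratios (sorted): C 15.17, E 11.24, D 7.12, A 6.33, F 2.39, B 1.62, G 0.84
take C (12 @ 182); take E (17 @ 191); take D (34 @ 242); take A (33 @ 209); take F (28 @ 67); take 20/29 of B → 32.41. Capacity used 144/144.
5 item(s) taken whole; one partial (take 20/29 of B).

5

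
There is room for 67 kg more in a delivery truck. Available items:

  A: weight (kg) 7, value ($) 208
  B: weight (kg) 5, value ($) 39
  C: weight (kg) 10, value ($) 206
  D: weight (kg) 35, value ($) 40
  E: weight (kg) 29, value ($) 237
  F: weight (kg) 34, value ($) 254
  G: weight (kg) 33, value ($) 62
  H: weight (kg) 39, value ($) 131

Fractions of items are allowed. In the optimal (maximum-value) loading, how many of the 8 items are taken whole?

Greedy by value/weight ratio, highest first.
Order: A (208/7=29.71) > C (206/10=20.60) > E (237/29=8.17) > B (39/5=7.80) > F (254/34=7.47) > H (131/39=3.36) > G (62/33=1.88) > D (40/35=1.14)
Fill: take A (7 @ 208) → take C (10 @ 206) → take E (29 @ 237) → take B (5 @ 39) → take 16/34 of F → 119.53; 67/67 used.
4 item(s) taken whole; one partial (take 16/34 of F).

4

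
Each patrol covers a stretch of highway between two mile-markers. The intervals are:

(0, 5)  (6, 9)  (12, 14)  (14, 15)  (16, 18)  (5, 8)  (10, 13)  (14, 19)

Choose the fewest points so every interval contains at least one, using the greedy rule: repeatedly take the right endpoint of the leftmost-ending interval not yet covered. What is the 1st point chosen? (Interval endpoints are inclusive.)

Sort by right endpoint; whenever an interval is uncovered, place a point at its right end.
By right end: [0,5]  [5,8]  [6,9]  [10,13]  [12,14]  [14,15]  [16,18]  [14,19]
[0,5] uncovered → point at 5; [6,9] uncovered → point at 9; [10,13] uncovered → point at 13; [14,15] uncovered → point at 15; [16,18] uncovered → point at 18.
Points: 5, 9, 13, 15, 18 (5 total).

5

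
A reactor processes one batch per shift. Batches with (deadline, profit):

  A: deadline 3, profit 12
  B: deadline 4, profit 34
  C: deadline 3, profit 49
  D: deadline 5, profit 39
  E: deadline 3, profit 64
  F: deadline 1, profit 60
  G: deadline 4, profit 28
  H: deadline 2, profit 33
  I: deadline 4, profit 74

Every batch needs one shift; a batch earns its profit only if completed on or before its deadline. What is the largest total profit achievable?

286

Profit order: I=74 E=64 F=60 C=49 D=39 B=34 H=33 G=28 A=12
Assign: I→slot 4, E→slot 3, F→slot 1, C→slot 2, D→slot 5, B skipped, H skipped, G skipped, A skipped.
Slots: [1:F] [2:C] [3:E] [4:I] [5:D]
Profit = 60 + 49 + 64 + 74 + 39 = 286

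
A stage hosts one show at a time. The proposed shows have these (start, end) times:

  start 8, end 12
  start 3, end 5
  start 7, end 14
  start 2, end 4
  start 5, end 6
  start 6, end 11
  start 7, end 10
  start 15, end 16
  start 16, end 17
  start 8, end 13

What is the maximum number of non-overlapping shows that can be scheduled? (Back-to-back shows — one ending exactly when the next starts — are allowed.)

Sorted by end: (2,4)  (3,5)  (5,6)  (7,10)  (6,11)  (8,12)  (8,13)  (7,14)  (15,16)  (16,17)
take (2,4); skip (3,5); take (5,6); take (7,10); skip (8,12); take (15,16); take (16,17).
Selected 5 shows.

5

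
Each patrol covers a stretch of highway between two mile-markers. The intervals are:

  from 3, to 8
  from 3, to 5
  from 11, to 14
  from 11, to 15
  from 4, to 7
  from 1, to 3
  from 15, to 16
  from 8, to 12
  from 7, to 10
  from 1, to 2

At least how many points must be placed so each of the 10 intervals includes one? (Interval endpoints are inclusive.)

Process intervals by earliest right end; each time one isn't hit yet, stab at its right endpoint.
Sorted: [1,2] [1,3] [3,5] [4,7] [3,8] [7,10] [8,12] [11,14] [11,15] [15,16]
{[1,2],[1,3]} hit by 2; {[3,5],[4,7],[3,8]} hit by 5; {[7,10],[8,12]} hit by 10; {[11,14],[11,15]} hit by 14; {[15,16]} hit by 16.
Points: 2, 5, 10, 14, 16 (5 total).

5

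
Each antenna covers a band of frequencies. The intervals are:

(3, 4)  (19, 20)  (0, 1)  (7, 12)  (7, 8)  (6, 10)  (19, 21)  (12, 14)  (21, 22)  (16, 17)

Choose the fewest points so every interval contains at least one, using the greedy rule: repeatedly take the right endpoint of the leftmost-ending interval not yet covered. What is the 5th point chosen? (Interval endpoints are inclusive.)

17

By right end: [0,1]  [3,4]  [7,8]  [6,10]  [7,12]  [12,14]  [16,17]  [19,20]  [19,21]  [21,22]
[0,1] uncovered → point at 1; [3,4] uncovered → point at 4; [7,8] uncovered → point at 8; [12,14] uncovered → point at 14; [16,17] uncovered → point at 17; [19,20] uncovered → point at 20; [21,22] uncovered → point at 22.
Points: 1, 4, 8, 14, 17, 20, 22 (7 total).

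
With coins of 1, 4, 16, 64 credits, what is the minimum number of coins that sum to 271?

271 = 4×64 + 3×4 + 3×1
Total coins = 4 + 3 + 3 = 10

10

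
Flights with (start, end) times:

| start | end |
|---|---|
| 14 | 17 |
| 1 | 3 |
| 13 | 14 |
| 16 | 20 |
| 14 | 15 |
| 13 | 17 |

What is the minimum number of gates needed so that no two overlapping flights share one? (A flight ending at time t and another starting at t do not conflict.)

starts: [1, 13, 13, 14, 14, 16]
ends:   [3, 14, 15, 17, 17, 20]
s1→1 e3→0 s13→1 s13→2 e14→1 s14→2 s14→3  — peak 3.

3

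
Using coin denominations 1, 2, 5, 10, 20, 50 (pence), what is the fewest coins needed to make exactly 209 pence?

209 = 4×50 + 1×5 + 2×2
Total coins = 4 + 1 + 2 = 7

7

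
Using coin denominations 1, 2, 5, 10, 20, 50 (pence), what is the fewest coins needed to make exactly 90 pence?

3

Greedy: take as many of the largest coin as possible, then repeat with the remainder.
90 − 1×50→40 − 2×20→0
Total coins = 1 + 2 = 3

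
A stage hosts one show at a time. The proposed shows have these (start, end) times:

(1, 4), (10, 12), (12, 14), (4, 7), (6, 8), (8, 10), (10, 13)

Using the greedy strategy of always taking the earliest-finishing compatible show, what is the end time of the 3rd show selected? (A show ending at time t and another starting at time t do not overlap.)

Order by finish time; keep every interval that doesn't clash with the previous kept one.
Sorted by end: (1,4)  (4,7)  (6,8)  (8,10)  (10,12)  (10,13)  (12,14)
take (1,4); take (4,7); skip (6,8); take (8,10); take (10,12); skip (10,13); take (12,14).
Selected: (1,4) (4,7) (8,10) (10,12) (12,14)

10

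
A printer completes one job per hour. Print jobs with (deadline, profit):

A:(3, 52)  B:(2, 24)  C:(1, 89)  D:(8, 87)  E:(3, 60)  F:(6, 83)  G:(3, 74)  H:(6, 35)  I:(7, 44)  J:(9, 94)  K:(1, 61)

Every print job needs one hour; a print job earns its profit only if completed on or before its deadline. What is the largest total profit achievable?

566

By profit: J(d9,94), C(d1,89), D(d8,87), F(d6,83), G(d3,74), K(d1,61), E(d3,60), A(d3,52), I(d7,44), H(d6,35), B(d2,24)
J→slot 9; C→slot 1; D→slot 8; F→slot 6; G→slot 3; K skipped; E→slot 2; A skipped; I→slot 7; H→slot 5; B skipped.
Profit = 89 + 60 + 74 + 35 + 83 + 44 + 87 + 94 = 566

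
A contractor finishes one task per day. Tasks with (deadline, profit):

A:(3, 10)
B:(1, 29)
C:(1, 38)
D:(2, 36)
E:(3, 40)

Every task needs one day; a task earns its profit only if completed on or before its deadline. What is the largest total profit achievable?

114

Take jobs in profit order; each goes to the latest open slot no later than its deadline.
By profit: E(d3,40), C(d1,38), D(d2,36), B(d1,29), A(d3,10)
E→slot 3; C→slot 1; D→slot 2; B skipped; A skipped.
Profit = 38 + 36 + 40 = 114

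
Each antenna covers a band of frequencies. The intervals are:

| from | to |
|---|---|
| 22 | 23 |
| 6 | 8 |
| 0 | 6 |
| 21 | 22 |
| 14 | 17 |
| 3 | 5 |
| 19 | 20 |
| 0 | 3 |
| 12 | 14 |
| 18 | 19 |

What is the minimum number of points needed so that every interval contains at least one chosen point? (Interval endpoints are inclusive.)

5

Sorted: [0,3] [3,5] [0,6] [6,8] [12,14] [14,17] [18,19] [19,20] [21,22] [22,23]
{[0,3],[3,5],[0,6]} hit by 3; {[6,8]} hit by 8; {[12,14],[14,17]} hit by 14; {[18,19],[19,20]} hit by 19; {[21,22],[22,23]} hit by 22.
Points: 3, 8, 14, 19, 22 (5 total).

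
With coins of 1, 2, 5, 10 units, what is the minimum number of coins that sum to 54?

Use the largest denomination that fits, subtract, and repeat.
54 = 5×10 + 2×2
Total coins = 5 + 2 = 7

7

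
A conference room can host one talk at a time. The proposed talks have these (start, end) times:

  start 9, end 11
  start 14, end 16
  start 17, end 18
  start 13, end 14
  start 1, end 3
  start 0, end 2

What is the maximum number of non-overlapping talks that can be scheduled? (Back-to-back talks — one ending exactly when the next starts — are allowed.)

Sort by end time and greedily take each interval whose start is ≥ the last chosen end.
By end time: (0,2), (1,3), (9,11), (13,14), (14,16), (17,18).
Pick (0,2); next start ≥ 2 → (9,11); next start ≥ 11 → (13,14); next start ≥ 14 → (14,16); next start ≥ 16 → (17,18).
Selected 5 talks.

5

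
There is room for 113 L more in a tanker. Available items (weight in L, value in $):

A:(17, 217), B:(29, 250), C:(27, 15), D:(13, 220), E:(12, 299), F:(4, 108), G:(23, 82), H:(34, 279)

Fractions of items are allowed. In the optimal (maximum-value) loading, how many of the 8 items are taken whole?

6

Ratios (sorted): F 27.00, E 24.92, D 16.92, A 12.76, B 8.62, H 8.21, G 3.57, C 0.56
take F (4 @ 108); take E (12 @ 299); take D (13 @ 220); take A (17 @ 217); take B (29 @ 250); take H (34 @ 279); take 4/23 of G → 14.26. Capacity used 113/113.
6 item(s) taken whole; one partial (take 4/23 of G).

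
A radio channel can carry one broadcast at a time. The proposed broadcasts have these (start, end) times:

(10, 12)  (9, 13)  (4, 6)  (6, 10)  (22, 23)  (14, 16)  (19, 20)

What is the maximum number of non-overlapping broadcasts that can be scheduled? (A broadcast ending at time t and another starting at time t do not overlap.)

Greedy by earliest finish: after sorting by end time, pick each interval compatible with the last pick.
Sorted by end: (4,6)  (6,10)  (10,12)  (9,13)  (14,16)  (19,20)  (22,23)
take (4,6); take (6,10); take (10,12); skip (9,13); take (14,16); take (19,20); take (22,23).
Selected 6 broadcasts.

6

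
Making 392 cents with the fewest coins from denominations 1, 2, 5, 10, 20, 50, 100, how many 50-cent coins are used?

392 = 3×100 + 1×50 + 2×20 + 1×2
Count of 50: 1

1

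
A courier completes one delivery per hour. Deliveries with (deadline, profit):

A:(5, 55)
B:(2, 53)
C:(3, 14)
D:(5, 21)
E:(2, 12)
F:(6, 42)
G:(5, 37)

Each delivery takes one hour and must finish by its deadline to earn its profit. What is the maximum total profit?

222

Sort by profit descending; place each in the latest free slot ≤ its deadline.
By profit: A(d5,55), B(d2,53), F(d6,42), G(d5,37), D(d5,21), C(d3,14), E(d2,12)
A→slot 5; B→slot 2; F→slot 6; G→slot 4; D→slot 3; C→slot 1; E skipped.
Profit = 14 + 53 + 21 + 37 + 55 + 42 = 222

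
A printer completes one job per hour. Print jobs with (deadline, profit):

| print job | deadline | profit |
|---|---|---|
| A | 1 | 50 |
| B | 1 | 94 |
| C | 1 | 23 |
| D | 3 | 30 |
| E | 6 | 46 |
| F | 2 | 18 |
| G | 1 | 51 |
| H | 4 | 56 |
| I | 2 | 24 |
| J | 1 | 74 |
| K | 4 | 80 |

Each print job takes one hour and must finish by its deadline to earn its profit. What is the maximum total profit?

306

Sort by profit descending; place each in the latest free slot ≤ its deadline.
Profit order: B=94 K=80 J=74 H=56 G=51 A=50 E=46 D=30 I=24 C=23 F=18
Assign: B→slot 1, K→slot 4, J skipped, H→slot 3, G skipped, A skipped, E→slot 6, D→slot 2, I skipped, C skipped, F skipped.
Slots: [1:B] [2:D] [3:H] [4:K] [6:E]
Profit = 94 + 30 + 56 + 80 + 46 = 306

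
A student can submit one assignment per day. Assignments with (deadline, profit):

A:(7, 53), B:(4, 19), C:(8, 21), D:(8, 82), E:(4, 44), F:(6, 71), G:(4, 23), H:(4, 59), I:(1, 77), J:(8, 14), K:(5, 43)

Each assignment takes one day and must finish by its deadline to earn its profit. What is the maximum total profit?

452

Take jobs in profit order; each goes to the latest open slot no later than its deadline.
Profit order: D=82 I=77 F=71 H=59 A=53 E=44 K=43 G=23 C=21 B=19 J=14
Assign: D→slot 8, I→slot 1, F→slot 6, H→slot 4, A→slot 7, E→slot 3, K→slot 5, G→slot 2, C skipped, B skipped, J skipped.
Slots: [1:I] [2:G] [3:E] [4:H] [5:K] [6:F] [7:A] [8:D]
Profit = 77 + 23 + 44 + 59 + 43 + 71 + 53 + 82 = 452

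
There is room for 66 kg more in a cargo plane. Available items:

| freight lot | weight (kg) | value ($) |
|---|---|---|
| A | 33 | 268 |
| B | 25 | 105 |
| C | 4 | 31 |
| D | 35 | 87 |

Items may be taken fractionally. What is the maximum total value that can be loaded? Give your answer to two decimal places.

413.94

Order: A (268/33=8.12) > C (31/4=7.75) > B (105/25=4.20) > D (87/35=2.49)
Fill: take A (33 @ 268) → take C (4 @ 31) → take B (25 @ 105) → take 4/35 of D → 9.94; 66/66 used.
Total value = 413.94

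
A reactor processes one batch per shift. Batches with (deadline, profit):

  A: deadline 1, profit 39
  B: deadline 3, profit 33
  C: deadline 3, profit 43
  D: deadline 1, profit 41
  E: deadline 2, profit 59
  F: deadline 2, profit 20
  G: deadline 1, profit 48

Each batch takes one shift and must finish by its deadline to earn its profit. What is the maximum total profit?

150

Profit order: E=59 G=48 C=43 D=41 A=39 B=33 F=20
Assign: E→slot 2, G→slot 1, C→slot 3, D skipped, A skipped, B skipped, F skipped.
Slots: [1:G] [2:E] [3:C]
Profit = 48 + 59 + 43 = 150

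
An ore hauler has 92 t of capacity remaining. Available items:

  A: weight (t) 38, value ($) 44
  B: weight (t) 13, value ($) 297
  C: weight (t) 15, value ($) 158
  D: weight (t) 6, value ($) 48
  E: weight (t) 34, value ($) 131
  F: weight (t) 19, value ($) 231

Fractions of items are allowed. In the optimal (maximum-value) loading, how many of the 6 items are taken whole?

5

Greedy by value/weight ratio, highest first.
Order: B (297/13=22.85) > F (231/19=12.16) > C (158/15=10.53) > D (48/6=8.00) > E (131/34=3.85) > A (44/38=1.16)
Fill: take B (13 @ 297) → take F (19 @ 231) → take C (15 @ 158) → take D (6 @ 48) → take E (34 @ 131) → take 5/38 of A → 5.79; 92/92 used.
5 item(s) taken whole; one partial (take 5/38 of A).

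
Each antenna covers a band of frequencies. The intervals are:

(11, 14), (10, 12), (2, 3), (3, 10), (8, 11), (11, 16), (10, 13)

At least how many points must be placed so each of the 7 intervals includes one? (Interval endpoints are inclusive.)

2

By right end: [2,3]  [3,10]  [8,11]  [10,12]  [10,13]  [11,14]  [11,16]
[2,3] uncovered → point at 3; [8,11] uncovered → point at 11.
Points: 3, 11 (2 total).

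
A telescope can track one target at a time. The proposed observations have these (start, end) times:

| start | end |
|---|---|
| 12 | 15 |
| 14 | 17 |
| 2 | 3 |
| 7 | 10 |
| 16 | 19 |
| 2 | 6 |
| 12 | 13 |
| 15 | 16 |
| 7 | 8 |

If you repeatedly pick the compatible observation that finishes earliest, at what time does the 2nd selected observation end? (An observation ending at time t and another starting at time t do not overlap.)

By end time: (2,3), (2,6), (7,8), (7,10), (12,13), (12,15), (15,16), (14,17), (16,19).
Pick (2,3); next start ≥ 3 → (7,8); next start ≥ 8 → (12,13); next start ≥ 13 → (15,16); next start ≥ 16 → (16,19).
Selected: (2,3) (7,8) (12,13) (15,16) (16,19)

8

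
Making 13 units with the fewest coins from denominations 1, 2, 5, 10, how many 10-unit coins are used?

1

13 = 1×10 + 1×2 + 1×1
Count of 10: 1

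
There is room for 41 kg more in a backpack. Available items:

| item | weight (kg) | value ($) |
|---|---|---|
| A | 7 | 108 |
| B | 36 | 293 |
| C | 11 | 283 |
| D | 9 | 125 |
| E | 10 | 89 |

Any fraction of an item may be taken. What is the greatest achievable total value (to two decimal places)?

Sort by value per unit weight and fill in that order.
Order: C (283/11=25.73) > A (108/7=15.43) > D (125/9=13.89) > E (89/10=8.90) > B (293/36=8.14)
Fill: take C (11 @ 283) → take A (7 @ 108) → take D (9 @ 125) → take E (10 @ 89) → take 4/36 of B → 32.56; 41/41 used.
Total value = 637.56

637.56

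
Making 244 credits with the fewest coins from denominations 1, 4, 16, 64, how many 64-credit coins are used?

3

244 − 3×64→52 − 3×16→4 − 1×4→0
Count of 64: 3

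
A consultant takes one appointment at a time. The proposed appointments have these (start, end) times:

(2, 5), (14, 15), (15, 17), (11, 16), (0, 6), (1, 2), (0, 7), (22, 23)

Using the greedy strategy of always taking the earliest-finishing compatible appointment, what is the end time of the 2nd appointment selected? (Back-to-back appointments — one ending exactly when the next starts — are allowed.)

5

Greedy by earliest finish: after sorting by end time, pick each interval compatible with the last pick.
By end time: (1,2), (2,5), (0,6), (0,7), (14,15), (11,16), (15,17), (22,23).
Pick (1,2); next start ≥ 2 → (2,5); next start ≥ 5 → (14,15); next start ≥ 15 → (15,17); next start ≥ 17 → (22,23).
Selected: (1,2) (2,5) (14,15) (15,17) (22,23)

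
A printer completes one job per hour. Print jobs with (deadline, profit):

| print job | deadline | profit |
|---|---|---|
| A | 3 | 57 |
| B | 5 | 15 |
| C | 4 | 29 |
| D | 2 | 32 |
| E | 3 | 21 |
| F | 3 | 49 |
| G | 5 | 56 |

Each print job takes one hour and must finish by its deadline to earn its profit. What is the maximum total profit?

223

Take jobs in profit order; each goes to the latest open slot no later than its deadline.
By profit: A(d3,57), G(d5,56), F(d3,49), D(d2,32), C(d4,29), E(d3,21), B(d5,15)
A→slot 3; G→slot 5; F→slot 2; D→slot 1; C→slot 4; E skipped; B skipped.
Profit = 32 + 49 + 57 + 29 + 56 = 223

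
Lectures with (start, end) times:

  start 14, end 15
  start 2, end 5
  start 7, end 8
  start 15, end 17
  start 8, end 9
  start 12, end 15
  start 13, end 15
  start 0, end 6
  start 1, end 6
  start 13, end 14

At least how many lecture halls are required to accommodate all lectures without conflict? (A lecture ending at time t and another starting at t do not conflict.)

3

Events (time:±→running): 0:+→1 1:+→2 2:+→3 … peak 3.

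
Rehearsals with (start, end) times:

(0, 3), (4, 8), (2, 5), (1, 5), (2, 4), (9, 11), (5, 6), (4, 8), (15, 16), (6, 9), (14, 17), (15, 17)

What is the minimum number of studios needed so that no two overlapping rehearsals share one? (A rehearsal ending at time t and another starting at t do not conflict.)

4

The answer is the maximum number of intervals overlapping at any instant.
starts: [0, 1, 2, 2, 4, 4, 5, 6, 9, 14, 15, 15]
ends:   [3, 4, 5, 5, 6, 8, 8, 9, 11, 16, 17, 17]
s0→1 s1→2 s2→3 s2→4  — peak 4.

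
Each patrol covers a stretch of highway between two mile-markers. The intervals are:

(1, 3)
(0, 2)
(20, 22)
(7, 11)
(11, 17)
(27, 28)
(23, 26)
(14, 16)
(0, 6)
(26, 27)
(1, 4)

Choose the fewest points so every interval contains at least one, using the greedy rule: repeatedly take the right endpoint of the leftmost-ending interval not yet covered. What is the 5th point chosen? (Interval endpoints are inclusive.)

Sort by right endpoint; whenever an interval is uncovered, place a point at its right end.
Sorted: [0,2] [1,3] [1,4] [0,6] [7,11] [14,16] [11,17] [20,22] [23,26] [26,27] [27,28]
{[0,2],[1,3],[1,4],[0,6]} hit by 2; {[7,11]} hit by 11; {[14,16],[11,17]} hit by 16; {[20,22]} hit by 22; {[23,26],[26,27]} hit by 26; {[27,28]} hit by 28.
Points: 2, 11, 16, 22, 26, 28 (6 total).

26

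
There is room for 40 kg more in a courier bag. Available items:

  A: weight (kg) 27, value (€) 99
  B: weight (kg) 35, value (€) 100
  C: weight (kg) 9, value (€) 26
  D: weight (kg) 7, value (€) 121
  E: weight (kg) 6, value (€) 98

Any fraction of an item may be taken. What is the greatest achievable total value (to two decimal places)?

Greedy by value/weight ratio, highest first.
Order: D (121/7=17.29) > E (98/6=16.33) > A (99/27=3.67) > C (26/9=2.89) > B (100/35=2.86)
Fill: take D (7 @ 121) → take E (6 @ 98) → take A (27 @ 99); 40/40 used.
Total value = 318.00

318.00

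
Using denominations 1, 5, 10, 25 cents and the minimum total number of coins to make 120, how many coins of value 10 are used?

Greedy: take as many of the largest coin as possible, then repeat with the remainder.
120 = 4×25 + 2×10
Count of 10: 2

2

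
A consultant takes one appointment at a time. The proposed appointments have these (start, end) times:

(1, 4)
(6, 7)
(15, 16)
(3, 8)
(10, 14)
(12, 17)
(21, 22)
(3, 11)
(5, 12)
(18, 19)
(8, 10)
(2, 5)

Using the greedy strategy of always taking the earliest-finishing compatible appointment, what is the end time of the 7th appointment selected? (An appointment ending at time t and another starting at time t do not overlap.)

22

Sort by end time and greedily take each interval whose start is ≥ the last chosen end.
Sorted by end: (1,4)  (2,5)  (6,7)  (3,8)  (8,10)  (3,11)  (5,12)  (10,14)  (15,16)  (12,17)  (18,19)  (21,22)
take (1,4); take (6,7); skip (3,8); take (8,10); skip (3,11); take (10,14); take (15,16); take (18,19); take (21,22).
Selected: (1,4) (6,7) (8,10) (10,14) (15,16) (18,19) (21,22)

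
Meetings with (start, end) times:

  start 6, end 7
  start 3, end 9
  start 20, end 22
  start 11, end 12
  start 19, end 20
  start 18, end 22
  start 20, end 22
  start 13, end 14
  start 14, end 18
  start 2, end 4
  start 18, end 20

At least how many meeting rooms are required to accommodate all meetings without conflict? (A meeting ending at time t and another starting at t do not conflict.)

3

Count concurrent intervals with a sweep; the peak is the room count.
starts: [2, 3, 6, 11, 13, 14, 18, 18, 19, 20, 20]
ends:   [4, 7, 9, 12, 14, 18, 20, 20, 22, 22, 22]
s2→1 s3→2 e4→1 s6→2 e7→1 e9→0 s11→1 e12→0 s13→1 e14→0 s14→1 e18→0 s18→1 s18→2 s19→3  — peak 3.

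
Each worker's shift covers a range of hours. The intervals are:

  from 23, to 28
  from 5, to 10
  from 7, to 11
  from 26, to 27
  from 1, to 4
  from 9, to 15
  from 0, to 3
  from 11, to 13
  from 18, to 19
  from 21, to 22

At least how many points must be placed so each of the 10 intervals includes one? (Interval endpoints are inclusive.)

6

Sorted: [0,3] [1,4] [5,10] [7,11] [11,13] [9,15] [18,19] [21,22] [26,27] [23,28]
{[0,3],[1,4]} hit by 3; {[5,10],[7,11]} hit by 10; {[11,13],[9,15]} hit by 13; {[18,19]} hit by 19; {[21,22]} hit by 22; {[26,27],[23,28]} hit by 27.
Points: 3, 10, 13, 19, 22, 27 (6 total).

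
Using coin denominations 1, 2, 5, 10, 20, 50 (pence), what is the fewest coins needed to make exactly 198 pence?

8

198 = 3×50 + 2×20 + 1×5 + 1×2 + 1×1
Total coins = 3 + 2 + 1 + 1 + 1 = 8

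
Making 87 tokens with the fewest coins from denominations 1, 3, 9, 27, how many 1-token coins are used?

Use the largest denomination that fits, subtract, and repeat.
87 = 3×27 + 2×3
Count of 1: 0

0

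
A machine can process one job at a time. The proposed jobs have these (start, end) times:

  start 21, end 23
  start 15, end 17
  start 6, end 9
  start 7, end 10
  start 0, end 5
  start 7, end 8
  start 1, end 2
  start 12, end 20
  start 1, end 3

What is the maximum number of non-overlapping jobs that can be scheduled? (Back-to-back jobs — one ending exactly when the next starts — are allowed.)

Greedy by earliest finish: after sorting by end time, pick each interval compatible with the last pick.
Sorted by end: (1,2)  (1,3)  (0,5)  (7,8)  (6,9)  (7,10)  (15,17)  (12,20)  (21,23)
take (1,2); take (7,8); skip (6,9); skip (7,10); take (15,17); take (21,23).
Selected 4 jobs.

4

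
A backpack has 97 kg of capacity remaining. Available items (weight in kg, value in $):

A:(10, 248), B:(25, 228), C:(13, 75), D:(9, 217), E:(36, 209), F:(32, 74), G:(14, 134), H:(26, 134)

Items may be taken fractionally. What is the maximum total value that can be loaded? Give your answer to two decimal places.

Sort by value per unit weight and fill in that order.
Ratios (sorted): A 24.80, D 24.11, G 9.57, B 9.12, E 5.81, C 5.77, H 5.15, F 2.31
take A (10 @ 248); take D (9 @ 217); take G (14 @ 134); take B (25 @ 228); take E (36 @ 209); take 3/13 of C → 17.31. Capacity used 97/97.
Total value = 1053.31

1053.31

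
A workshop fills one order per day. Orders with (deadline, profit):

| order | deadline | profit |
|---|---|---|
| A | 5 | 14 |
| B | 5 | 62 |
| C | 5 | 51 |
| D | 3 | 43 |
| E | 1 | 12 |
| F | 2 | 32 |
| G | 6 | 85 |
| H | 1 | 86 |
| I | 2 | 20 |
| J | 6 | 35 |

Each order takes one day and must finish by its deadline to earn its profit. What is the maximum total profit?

362

Sort by profit descending; place each in the latest free slot ≤ its deadline.
Profit order: H=86 G=85 B=62 C=51 D=43 J=35 F=32 I=20 A=14 E=12
Assign: H→slot 1, G→slot 6, B→slot 5, C→slot 4, D→slot 3, J→slot 2, F skipped, I skipped, A skipped, E skipped.
Slots: [1:H] [2:J] [3:D] [4:C] [5:B] [6:G]
Profit = 86 + 35 + 43 + 51 + 62 + 85 = 362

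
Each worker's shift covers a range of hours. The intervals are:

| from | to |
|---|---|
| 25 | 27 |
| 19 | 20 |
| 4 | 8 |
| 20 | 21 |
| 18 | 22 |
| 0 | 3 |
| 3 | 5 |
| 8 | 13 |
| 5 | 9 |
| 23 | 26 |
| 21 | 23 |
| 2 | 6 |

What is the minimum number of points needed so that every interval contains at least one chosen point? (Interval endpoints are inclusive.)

5

Sorted: [0,3] [3,5] [2,6] [4,8] [5,9] [8,13] [19,20] [20,21] [18,22] [21,23] [23,26] [25,27]
{[0,3],[3,5],[2,6]} hit by 3; {[4,8],[5,9],[8,13]} hit by 8; {[19,20],[20,21],[18,22]} hit by 20; {[21,23],[23,26]} hit by 23; {[25,27]} hit by 27.
Points: 3, 8, 20, 23, 27 (5 total).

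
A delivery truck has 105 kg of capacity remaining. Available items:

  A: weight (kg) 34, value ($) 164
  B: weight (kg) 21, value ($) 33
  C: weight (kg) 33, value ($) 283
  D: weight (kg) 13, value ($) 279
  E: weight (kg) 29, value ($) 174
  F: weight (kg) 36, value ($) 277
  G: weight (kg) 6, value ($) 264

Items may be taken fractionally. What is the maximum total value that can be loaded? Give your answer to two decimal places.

Ratios (sorted): G 44.00, D 21.46, C 8.58, F 7.69, E 6.00, A 4.82, B 1.57
take G (6 @ 264); take D (13 @ 279); take C (33 @ 283); take F (36 @ 277); take 17/29 of E → 102.00. Capacity used 105/105.
Total value = 1205.00

1205.00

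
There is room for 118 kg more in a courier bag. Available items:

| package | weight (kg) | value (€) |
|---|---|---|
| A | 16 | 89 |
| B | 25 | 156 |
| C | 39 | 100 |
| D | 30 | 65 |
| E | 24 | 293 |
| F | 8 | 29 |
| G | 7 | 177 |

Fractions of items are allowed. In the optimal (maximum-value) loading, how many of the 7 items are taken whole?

Greedy by value/weight ratio, highest first.
Ratios (sorted): G 25.29, E 12.21, B 6.24, A 5.56, F 3.62, C 2.56, D 2.17
take G (7 @ 177); take E (24 @ 293); take B (25 @ 156); take A (16 @ 89); take F (8 @ 29); take 38/39 of C → 97.44. Capacity used 118/118.
5 item(s) taken whole; one partial (take 38/39 of C).

5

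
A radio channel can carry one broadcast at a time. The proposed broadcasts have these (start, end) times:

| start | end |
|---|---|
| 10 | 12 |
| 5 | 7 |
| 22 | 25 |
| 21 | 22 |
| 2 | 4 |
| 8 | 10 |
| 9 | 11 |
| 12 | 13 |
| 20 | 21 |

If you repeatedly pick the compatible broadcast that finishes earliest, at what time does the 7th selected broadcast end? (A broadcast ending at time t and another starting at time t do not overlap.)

22

Sort by end time and greedily take each interval whose start is ≥ the last chosen end.
Sorted by end: (2,4)  (5,7)  (8,10)  (9,11)  (10,12)  (12,13)  (20,21)  (21,22)  (22,25)
take (2,4); take (5,7); take (8,10); take (10,12); take (12,13); take (20,21); take (21,22); take (22,25).
Selected: (2,4) (5,7) (8,10) (10,12) (12,13) (20,21) (21,22) (22,25)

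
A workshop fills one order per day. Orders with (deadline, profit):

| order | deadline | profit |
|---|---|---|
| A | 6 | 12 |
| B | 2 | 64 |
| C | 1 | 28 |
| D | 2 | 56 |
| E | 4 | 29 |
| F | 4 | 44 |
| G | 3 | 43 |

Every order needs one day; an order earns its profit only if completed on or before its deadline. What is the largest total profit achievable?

Sort by profit descending; place each in the latest free slot ≤ its deadline.
By profit: B(d2,64), D(d2,56), F(d4,44), G(d3,43), E(d4,29), C(d1,28), A(d6,12)
B→slot 2; D→slot 1; F→slot 4; G→slot 3; E skipped; C skipped; A→slot 6.
Profit = 56 + 64 + 43 + 44 + 12 = 219

219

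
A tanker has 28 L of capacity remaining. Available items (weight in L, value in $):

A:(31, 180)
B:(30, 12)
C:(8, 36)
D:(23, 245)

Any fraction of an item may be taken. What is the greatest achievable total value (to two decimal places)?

274.03

Order: D (245/23=10.65) > A (180/31=5.81) > C (36/8=4.50) > B (12/30=0.40)
Fill: take D (23 @ 245) → take 5/31 of A → 29.03; 28/28 used.
Total value = 274.03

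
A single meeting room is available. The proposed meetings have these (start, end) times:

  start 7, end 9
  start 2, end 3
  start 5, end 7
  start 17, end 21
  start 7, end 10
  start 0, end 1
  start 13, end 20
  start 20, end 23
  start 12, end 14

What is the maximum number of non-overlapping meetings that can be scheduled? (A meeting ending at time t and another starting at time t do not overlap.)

6

Sort by end time and greedily take each interval whose start is ≥ the last chosen end.
By end time: (0,1), (2,3), (5,7), (7,9), (7,10), (12,14), (13,20), (17,21), (20,23).
Pick (0,1); next start ≥ 1 → (2,3); next start ≥ 3 → (5,7); next start ≥ 7 → (7,9); next start ≥ 9 → (12,14); next start ≥ 14 → (17,21).
Selected 6 meetings.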